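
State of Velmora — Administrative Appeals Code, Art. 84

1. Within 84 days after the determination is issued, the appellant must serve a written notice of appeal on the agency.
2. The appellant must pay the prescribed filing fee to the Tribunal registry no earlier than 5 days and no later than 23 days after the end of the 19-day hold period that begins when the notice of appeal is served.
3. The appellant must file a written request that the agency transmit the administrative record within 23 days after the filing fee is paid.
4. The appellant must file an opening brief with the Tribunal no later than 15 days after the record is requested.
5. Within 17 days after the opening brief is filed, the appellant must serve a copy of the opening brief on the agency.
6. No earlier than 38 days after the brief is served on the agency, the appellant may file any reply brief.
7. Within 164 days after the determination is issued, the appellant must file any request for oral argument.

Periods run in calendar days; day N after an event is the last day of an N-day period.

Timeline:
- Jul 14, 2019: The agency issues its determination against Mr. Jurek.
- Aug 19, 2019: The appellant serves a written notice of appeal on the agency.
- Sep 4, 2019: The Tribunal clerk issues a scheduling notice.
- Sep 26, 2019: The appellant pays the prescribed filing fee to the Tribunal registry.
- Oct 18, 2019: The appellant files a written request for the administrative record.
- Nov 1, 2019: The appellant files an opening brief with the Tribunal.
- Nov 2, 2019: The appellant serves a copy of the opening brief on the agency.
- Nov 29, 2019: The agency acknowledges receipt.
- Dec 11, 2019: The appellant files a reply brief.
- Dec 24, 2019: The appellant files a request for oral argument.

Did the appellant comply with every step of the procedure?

Yes

(1) due by Jul 14, 2019 + 84 days = Oct 6, 2019; Aug 19, 2019 is within that limit.
(2) the permitted window runs from Sep 7, 2019 + 5 = Sep 12, 2019 to Sep 7, 2019 + 23 = Sep 30, 2019; done Sep 26, 2019, which is between those dates.
(3) due by Sep 26, 2019 + 23 days = Oct 19, 2019; completed Oct 18, 2019, before the deadline.
(4) due by Oct 18, 2019 + 15 days = Nov 2, 2019; Nov 1, 2019 is within that limit.
(5) due by Nov 1, 2019 + 17 days = Nov 18, 2019; done Nov 2, 2019 — timely.
(6) permitted from Nov 2, 2019 + 38 days = Dec 10, 2019 onward; Dec 11, 2019 is on or after that date.
(7) due by Jul 14, 2019 + 164 days = Dec 25, 2019; Dec 24, 2019 is within that limit.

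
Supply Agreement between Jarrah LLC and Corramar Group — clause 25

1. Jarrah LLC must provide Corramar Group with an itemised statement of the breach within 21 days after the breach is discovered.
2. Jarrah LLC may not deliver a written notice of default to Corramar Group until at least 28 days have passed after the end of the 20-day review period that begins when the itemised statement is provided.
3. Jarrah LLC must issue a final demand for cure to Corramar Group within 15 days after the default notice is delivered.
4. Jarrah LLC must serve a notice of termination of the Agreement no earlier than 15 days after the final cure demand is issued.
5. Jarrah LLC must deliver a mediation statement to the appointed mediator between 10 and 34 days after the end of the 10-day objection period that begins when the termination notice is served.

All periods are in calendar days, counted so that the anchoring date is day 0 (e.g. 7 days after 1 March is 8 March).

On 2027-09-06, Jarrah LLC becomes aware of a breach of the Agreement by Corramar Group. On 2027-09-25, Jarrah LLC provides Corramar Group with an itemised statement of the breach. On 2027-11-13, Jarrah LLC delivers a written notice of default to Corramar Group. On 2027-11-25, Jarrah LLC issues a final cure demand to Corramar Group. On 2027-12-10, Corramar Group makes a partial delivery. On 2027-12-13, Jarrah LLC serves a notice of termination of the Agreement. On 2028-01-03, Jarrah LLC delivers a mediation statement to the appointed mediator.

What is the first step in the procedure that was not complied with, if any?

None — every step was satisfied

Step 1 — counting 21 days from 2027-09-06 (when the breach is discovered) gives a deadline of 2027-09-27; 2027-09-25 is within that limit.
Step 2 — must wait 28 days from 2027-10-15 (end of the 20-day review period, which began when the itemised statement is provided on 2027-09-25), so not before 2027-11-12; done 2027-11-13, after the minimum wait.
Step 3 — counting 15 days from 2027-11-13 (when the default notice is delivered) gives a deadline of 2027-11-28; 2027-11-25 is within that limit.
Step 4 — must wait 15 days from 2027-11-25 (when the final cure demand is issued), so not before 2027-12-10; done 2027-12-13, after the minimum wait.
Step 5 — 10 and 34 days from 2027-12-23 (end of the 10-day objection period, which began when the termination notice is served on 2027-12-13) are 2028-01-02 and 2028-01-26 respectively; 2028-01-03 falls inside that range.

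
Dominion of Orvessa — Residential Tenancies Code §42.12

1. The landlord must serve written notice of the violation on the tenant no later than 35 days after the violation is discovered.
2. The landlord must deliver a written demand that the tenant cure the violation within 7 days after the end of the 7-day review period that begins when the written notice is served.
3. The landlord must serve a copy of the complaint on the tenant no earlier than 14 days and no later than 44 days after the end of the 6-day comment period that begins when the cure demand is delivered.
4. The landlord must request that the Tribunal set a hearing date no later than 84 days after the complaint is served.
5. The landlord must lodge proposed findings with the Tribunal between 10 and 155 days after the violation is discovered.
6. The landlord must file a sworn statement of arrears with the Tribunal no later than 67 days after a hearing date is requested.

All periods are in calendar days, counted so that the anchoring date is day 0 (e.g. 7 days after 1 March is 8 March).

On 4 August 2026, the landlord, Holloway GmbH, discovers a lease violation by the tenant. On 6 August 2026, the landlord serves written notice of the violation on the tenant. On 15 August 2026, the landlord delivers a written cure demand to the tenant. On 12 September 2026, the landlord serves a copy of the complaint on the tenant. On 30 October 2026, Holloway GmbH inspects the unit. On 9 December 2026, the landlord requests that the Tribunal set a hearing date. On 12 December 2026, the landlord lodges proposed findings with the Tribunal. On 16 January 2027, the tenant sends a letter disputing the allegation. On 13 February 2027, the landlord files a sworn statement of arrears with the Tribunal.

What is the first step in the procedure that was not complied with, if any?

Step 4

Step 1 — counting 35 days from 4 August 2026 (when the violation is discovered) gives a deadline of 8 September 2026; completed 6 August 2026, before the deadline.
Step 2 — counting 7 days from 13 August 2026 (end of the 7-day review period, which began when the written notice is served on 6 August 2026) gives a deadline of 20 August 2026; done 15 August 2026 — timely.
Step 3 — 14 and 44 days from 21 August 2026 (end of the 6-day comment period, which began when the cure demand is delivered on 15 August 2026) are 4 September 2026 and 4 October 2026 respectively; done 12 September 2026, which is between those dates.
Step 4 — counting 84 days from 12 September 2026 (when the complaint is served) gives a deadline of 5 December 2026; done 9 December 2026 — 4 days late.
The procedure was therefore not followed at step 4.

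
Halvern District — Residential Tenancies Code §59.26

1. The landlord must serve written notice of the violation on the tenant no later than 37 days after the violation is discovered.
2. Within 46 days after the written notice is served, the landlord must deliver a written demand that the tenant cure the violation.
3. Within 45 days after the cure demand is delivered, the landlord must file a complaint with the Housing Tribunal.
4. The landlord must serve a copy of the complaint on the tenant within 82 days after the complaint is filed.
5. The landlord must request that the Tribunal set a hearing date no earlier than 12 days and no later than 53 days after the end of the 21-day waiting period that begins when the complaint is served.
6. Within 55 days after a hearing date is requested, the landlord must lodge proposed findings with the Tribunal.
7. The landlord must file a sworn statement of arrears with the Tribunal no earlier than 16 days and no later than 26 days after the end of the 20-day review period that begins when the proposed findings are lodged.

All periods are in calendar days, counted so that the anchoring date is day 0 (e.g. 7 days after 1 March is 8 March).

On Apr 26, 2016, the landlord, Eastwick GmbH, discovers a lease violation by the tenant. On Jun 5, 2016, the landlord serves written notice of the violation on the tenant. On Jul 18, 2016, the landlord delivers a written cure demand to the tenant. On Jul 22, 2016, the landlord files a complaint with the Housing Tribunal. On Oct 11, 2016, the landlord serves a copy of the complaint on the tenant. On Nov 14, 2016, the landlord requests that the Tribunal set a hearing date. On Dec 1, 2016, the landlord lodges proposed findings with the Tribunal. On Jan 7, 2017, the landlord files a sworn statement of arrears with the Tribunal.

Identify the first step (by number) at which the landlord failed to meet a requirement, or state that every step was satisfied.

Step 1

(1) due by Apr 26, 2016 + 37 days = Jun 2, 2016; not done until Jun 5, 2016, 3 days after the deadline.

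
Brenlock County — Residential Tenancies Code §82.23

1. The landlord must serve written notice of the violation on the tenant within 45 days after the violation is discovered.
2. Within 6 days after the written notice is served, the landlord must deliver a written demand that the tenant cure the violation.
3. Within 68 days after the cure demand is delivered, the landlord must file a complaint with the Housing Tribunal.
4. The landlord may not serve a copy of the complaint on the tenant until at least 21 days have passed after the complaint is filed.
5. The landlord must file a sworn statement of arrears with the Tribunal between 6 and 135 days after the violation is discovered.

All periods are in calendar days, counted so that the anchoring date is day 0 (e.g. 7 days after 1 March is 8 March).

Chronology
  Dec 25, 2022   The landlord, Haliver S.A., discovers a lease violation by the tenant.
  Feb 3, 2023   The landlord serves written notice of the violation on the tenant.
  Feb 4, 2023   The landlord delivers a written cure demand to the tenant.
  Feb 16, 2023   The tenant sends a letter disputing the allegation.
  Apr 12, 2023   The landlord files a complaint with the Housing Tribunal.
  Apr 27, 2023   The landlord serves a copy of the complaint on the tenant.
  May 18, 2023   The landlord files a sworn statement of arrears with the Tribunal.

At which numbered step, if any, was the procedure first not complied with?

(1) due by Dec 25, 2022 + 45 days = Feb 8, 2023; done Feb 3, 2023 — timely.
(2) due by Feb 3, 2023 + 6 days = Feb 9, 2023; Feb 4, 2023 is within that limit.
(3) due by Feb 4, 2023 + 68 days = Apr 13, 2023; Apr 12, 2023 is within that limit.
(4) permitted from Apr 12, 2023 + 21 days = May 3, 2023 onward; done Apr 27, 2023 — 6 days too early.
The procedure was therefore not followed at step 4.

Step 4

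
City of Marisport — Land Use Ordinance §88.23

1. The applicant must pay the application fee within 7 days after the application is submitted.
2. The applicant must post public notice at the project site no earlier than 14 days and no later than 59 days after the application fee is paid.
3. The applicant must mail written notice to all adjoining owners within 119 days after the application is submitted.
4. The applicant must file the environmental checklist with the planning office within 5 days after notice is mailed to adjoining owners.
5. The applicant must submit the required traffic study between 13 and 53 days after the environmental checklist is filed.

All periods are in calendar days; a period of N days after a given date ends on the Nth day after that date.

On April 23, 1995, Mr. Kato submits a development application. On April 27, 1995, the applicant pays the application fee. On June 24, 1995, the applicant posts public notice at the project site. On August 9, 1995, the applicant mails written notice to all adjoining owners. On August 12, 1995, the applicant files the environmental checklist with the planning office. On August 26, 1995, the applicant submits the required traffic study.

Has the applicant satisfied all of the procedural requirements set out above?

Yes

Step 1: 7 days after April 23, 1995 (when the application is submitted) is April 30, 1995; completed April 27, 1995, before the deadline.
Step 2: the window is 14–59 days after April 27, 1995 (when the application fee is paid), so May 11, 1995 through June 25, 1995; done June 24, 1995 — within the window.
Step 3: 119 days after April 23, 1995 (when the application is submitted) is August 20, 1995; completed August 9, 1995, before the deadline.
Step 4: 5 days after August 9, 1995 (when notice is mailed to adjoining owners) is August 14, 1995; completed August 12, 1995, before the deadline.
Step 5: the window is 13–53 days after August 12, 1995 (when the environmental checklist is filed), so August 25, 1995 through October 4, 1995; August 26, 1995 falls inside that range.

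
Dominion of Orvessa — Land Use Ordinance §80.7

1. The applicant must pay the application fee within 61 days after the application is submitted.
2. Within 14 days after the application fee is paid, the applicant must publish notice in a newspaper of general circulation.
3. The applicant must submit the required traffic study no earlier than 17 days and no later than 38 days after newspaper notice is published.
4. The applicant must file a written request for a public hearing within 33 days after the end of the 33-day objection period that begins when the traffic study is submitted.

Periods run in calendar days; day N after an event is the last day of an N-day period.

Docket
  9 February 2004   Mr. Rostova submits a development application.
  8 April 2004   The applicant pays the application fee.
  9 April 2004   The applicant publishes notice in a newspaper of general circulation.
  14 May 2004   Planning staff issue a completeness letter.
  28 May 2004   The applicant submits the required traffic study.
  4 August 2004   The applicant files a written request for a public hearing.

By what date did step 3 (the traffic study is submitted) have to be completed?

17 May 2004

Step 3 runs from 9 April 2004, when newspaper notice is published. The window is 17–38 days after 9 April 2004; it closes on 17 May 2004.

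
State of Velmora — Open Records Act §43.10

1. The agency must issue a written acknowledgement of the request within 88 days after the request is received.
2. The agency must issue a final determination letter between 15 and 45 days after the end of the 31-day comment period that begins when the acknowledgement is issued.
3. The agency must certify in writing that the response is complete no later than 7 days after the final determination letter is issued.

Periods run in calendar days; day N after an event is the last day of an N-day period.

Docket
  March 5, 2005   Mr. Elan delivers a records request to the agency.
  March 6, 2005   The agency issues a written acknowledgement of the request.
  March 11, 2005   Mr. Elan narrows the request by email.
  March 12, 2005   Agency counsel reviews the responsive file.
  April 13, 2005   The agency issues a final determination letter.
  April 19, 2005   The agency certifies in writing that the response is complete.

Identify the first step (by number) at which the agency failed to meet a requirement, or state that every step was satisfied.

Step 1 — counting 88 days from March 5, 2005 (when the request is received) gives a deadline of June 1, 2005; March 6, 2005 is within that limit.
Step 2 — 15 and 45 days from April 6, 2005 (end of the 31-day comment period, which began when the acknowledgement is issued on March 6, 2005) are April 21, 2005 and May 21, 2005 respectively; April 13, 2005 is 8 days too early.
That is the first point of non-compliance.

Step 2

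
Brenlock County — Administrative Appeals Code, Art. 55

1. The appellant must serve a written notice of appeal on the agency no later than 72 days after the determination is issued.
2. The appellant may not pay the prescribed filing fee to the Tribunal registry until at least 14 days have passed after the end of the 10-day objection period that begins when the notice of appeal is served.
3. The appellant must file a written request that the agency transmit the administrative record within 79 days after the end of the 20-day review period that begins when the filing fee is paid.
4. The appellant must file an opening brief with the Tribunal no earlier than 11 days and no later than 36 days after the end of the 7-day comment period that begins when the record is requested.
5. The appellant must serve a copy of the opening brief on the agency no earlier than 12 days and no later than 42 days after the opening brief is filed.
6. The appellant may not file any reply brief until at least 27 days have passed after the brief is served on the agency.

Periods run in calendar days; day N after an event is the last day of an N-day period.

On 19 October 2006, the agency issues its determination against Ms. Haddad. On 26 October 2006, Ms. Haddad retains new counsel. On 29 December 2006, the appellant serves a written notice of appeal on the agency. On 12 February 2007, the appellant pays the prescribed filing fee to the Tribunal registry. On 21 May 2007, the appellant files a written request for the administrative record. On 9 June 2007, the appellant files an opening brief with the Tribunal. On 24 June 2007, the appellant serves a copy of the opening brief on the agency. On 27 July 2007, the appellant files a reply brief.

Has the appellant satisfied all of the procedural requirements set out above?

Yes

(1) due by 19 October 2006 + 72 days = 30 December 2006; done 29 December 2006 — timely.
(2) permitted from 8 January 2007 + 14 days = 22 January 2007 onward; done 12 February 2007, after the minimum wait.
(3) due by 4 March 2007 + 79 days = 22 May 2007; done 21 May 2007 — timely.
(4) the permitted window runs from 28 May 2007 + 11 = 8 June 2007 to 28 May 2007 + 36 = 3 July 2007; done 9 June 2007 — within the window.
(5) the permitted window runs from 9 June 2007 + 12 = 21 June 2007 to 9 June 2007 + 42 = 21 July 2007; 24 June 2007 falls inside that range.
(6) permitted from 24 June 2007 + 27 days = 21 July 2007 onward; done 27 July 2007, after the minimum wait.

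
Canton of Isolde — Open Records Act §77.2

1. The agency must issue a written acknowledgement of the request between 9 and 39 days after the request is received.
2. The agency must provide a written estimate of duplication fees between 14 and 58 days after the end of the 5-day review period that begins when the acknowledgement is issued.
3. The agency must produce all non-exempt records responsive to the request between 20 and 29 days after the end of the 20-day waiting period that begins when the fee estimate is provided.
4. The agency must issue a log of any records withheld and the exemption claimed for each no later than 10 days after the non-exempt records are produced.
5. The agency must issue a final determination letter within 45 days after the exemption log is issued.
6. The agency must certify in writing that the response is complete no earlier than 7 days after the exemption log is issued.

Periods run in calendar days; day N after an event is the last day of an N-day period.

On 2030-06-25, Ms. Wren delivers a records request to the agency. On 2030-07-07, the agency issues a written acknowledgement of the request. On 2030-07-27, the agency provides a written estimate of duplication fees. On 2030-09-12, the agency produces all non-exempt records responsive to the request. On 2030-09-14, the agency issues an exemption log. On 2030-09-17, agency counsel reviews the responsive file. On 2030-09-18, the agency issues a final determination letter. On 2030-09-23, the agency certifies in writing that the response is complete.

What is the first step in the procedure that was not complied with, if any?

Step 1: the window is 9–39 days after 2030-06-25 (when the request is received), so 2030-07-04 through 2030-08-03; done 2030-07-07 — within the window.
Step 2: the window is 14–58 days after 2030-07-12 (end of the 5-day review period, which began when the acknowledgement is issued on 2030-07-07), so 2030-07-26 through 2030-09-08; 2030-07-27 falls inside that range.
Step 3: the window is 20–29 days after 2030-08-16 (end of the 20-day waiting period, which began when the fee estimate is provided on 2030-07-27), so 2030-09-05 through 2030-09-14; done 2030-09-12 — within the window.
Step 4: 10 days after 2030-09-12 (when the non-exempt records are produced) is 2030-09-22; done 2030-09-14 — timely.
Step 5: 45 days after 2030-09-14 (when the exemption log is issued) is 2030-10-29; 2030-09-18 is within that limit.
Step 6: the earliest permitted date is 7 days after 2030-09-14 (when the exemption log is issued), i.e. 2030-09-21; done 2030-09-23 — permitted.

None — every step was satisfied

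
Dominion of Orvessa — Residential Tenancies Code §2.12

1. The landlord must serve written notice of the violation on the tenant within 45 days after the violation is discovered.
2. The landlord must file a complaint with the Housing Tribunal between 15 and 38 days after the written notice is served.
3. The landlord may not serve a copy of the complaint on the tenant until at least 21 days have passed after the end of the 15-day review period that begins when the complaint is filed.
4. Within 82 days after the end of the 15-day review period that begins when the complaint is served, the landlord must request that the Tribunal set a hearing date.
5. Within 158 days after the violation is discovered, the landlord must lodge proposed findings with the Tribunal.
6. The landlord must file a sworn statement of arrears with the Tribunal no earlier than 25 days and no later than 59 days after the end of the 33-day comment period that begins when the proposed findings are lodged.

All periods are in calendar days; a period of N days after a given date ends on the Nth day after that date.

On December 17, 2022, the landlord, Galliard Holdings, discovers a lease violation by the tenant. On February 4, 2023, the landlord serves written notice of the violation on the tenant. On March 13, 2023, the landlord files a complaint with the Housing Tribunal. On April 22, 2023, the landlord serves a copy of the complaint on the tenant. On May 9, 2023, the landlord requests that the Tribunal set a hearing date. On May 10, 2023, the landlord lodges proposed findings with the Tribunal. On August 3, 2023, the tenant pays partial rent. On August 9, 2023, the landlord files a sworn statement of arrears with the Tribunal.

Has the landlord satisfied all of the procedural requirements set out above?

Step 1: 45 days after December 17, 2022 (when the violation is discovered) is January 31, 2023; done February 4, 2023 — 4 days late.
No need to go further; step 1 was not satisfied.

No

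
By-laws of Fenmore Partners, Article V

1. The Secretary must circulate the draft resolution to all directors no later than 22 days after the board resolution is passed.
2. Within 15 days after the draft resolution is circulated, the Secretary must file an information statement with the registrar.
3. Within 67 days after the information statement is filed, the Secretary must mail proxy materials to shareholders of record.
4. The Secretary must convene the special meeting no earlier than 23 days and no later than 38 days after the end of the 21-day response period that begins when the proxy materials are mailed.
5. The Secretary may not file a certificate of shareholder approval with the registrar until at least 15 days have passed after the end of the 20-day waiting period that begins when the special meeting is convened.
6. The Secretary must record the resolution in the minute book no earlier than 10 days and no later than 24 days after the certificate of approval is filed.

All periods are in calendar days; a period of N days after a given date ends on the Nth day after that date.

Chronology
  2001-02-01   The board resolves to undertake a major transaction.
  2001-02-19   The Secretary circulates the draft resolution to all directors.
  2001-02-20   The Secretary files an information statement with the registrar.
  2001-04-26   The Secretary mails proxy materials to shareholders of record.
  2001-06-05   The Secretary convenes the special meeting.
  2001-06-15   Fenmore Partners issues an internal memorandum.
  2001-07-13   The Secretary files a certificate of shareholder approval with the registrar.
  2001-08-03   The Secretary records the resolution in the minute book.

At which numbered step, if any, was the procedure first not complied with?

Step 1: 22 days after 2001-02-01 (when the board resolution is passed) is 2001-02-23; completed 2001-02-19, before the deadline.
Step 2: 15 days after 2001-02-19 (when the draft resolution is circulated) is 2001-03-06; 2001-02-20 is within that limit.
Step 3: 67 days after 2001-02-20 (when the information statement is filed) is 2001-04-28; done 2001-04-26 — timely.
Step 4: the window is 23–38 days after 2001-05-17 (end of the 21-day response period, which began when the proxy materials are mailed on 2001-04-26), so 2001-06-09 through 2001-06-24; done 2001-06-05 — 4 days before the window opened.
No need to go further; step 4 was not satisfied.

Step 4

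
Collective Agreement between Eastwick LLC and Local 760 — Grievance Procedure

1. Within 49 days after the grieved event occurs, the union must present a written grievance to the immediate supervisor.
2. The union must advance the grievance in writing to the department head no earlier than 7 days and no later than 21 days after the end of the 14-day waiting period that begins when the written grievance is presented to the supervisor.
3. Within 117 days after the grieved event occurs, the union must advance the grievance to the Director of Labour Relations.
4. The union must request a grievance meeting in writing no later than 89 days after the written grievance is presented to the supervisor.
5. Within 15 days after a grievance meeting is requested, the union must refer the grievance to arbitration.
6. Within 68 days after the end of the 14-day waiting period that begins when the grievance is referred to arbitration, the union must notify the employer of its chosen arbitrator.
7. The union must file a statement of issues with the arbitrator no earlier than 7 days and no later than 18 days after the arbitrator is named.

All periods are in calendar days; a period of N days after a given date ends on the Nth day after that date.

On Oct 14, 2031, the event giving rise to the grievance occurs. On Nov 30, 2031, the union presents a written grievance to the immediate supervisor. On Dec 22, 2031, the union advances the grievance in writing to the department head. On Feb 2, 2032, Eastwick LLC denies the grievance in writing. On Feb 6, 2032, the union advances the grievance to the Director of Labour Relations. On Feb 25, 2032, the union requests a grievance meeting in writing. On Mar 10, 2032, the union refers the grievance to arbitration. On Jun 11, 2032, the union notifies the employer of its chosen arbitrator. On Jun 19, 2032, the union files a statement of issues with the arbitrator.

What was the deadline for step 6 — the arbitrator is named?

The grievance is referred to arbitration on Mar 10, 2032; the 14-day waiting period therefore ends Mar 24, 2032, and step 6 runs from that date. 68 days after Mar 24, 2032 is May 31, 2032.

May 31, 2032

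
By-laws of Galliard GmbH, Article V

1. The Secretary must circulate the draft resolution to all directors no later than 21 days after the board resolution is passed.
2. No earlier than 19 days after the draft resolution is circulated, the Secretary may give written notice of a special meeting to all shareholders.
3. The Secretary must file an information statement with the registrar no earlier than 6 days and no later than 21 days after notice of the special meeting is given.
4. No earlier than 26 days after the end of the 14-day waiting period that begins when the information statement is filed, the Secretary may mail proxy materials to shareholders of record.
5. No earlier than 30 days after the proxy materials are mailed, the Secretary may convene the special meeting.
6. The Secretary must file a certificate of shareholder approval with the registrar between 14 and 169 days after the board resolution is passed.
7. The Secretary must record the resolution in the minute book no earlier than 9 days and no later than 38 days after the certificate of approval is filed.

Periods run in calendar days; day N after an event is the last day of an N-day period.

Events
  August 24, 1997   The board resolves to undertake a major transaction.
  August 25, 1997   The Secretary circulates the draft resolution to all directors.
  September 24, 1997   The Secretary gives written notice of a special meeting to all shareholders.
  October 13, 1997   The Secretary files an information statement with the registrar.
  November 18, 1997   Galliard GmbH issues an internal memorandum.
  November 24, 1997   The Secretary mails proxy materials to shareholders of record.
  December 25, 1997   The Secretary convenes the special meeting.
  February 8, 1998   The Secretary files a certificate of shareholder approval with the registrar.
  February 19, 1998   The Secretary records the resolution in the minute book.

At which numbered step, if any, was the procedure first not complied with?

None — every step was satisfied

Step 1: 21 days after August 24, 1997 (when the board resolution is passed) is September 14, 1997; August 25, 1997 is within that limit.
Step 2: the earliest permitted date is 19 days after August 25, 1997 (when the draft resolution is circulated), i.e. September 13, 1997; done September 24, 1997 — permitted.
Step 3: the window is 6–21 days after September 24, 1997 (when notice of the special meeting is given), so September 30, 1997 through October 15, 1997; done October 13, 1997 — within the window.
Step 4: the earliest permitted date is 26 days after October 27, 1997 (end of the 14-day waiting period, which began when the information statement is filed on October 13, 1997), i.e. November 22, 1997; done November 24, 1997 — permitted.
Step 5: the earliest permitted date is 30 days after November 24, 1997 (when the proxy materials are mailed), i.e. December 24, 1997; done December 25, 1997, after the minimum wait.
Step 6: the window is 14–169 days after August 24, 1997 (when the board resolution is passed), so September 7, 1997 through February 9, 1998; February 8, 1998 falls inside that range.
Step 7: the window is 9–38 days after February 8, 1998 (when the certificate of approval is filed), so February 17, 1998 through March 18, 1998; done February 19, 1998 — within the window.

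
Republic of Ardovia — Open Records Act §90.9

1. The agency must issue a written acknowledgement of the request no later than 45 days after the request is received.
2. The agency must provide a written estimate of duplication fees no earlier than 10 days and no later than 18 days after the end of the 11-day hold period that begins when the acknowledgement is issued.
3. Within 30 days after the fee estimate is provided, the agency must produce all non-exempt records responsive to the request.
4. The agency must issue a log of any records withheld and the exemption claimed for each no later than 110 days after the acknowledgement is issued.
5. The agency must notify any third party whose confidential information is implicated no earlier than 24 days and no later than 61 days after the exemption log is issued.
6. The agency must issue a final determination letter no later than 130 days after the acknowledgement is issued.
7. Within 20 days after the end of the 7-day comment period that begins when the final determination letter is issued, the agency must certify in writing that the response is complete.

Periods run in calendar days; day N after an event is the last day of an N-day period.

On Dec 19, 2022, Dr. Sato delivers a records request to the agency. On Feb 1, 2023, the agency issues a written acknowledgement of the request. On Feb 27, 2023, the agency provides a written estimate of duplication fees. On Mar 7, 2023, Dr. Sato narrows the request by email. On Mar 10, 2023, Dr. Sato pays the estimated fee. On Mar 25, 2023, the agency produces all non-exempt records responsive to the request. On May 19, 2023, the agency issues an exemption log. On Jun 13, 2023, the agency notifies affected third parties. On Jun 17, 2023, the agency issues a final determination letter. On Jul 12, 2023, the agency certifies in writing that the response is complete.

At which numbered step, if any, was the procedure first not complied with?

Step 6

Step 1 — counting 45 days from Dec 19, 2022 (when the request is received) gives a deadline of Feb 2, 2023; completed Feb 1, 2023, before the deadline.
Step 2 — 10 and 18 days from Feb 12, 2023 (end of the 11-day hold period, which began when the acknowledgement is issued on Feb 1, 2023) are Feb 22, 2023 and Mar 2, 2023 respectively; Feb 27, 2023 falls inside that range.
Step 3 — counting 30 days from Feb 27, 2023 (when the fee estimate is provided) gives a deadline of Mar 29, 2023; Mar 25, 2023 is within that limit.
Step 4 — counting 110 days from Feb 1, 2023 (when the acknowledgement is issued) gives a deadline of May 22, 2023; done May 19, 2023 — timely.
Step 5 — 24 and 61 days from May 19, 2023 (when the exemption log is issued) are Jun 12, 2023 and Jul 19, 2023 respectively; done Jun 13, 2023, which is between those dates.
Step 6 — counting 130 days from Feb 1, 2023 (when the acknowledgement is issued) gives a deadline of Jun 11, 2023; not done until Jun 17, 2023, 6 days after the deadline.
No need to go further; step 6 was not satisfied.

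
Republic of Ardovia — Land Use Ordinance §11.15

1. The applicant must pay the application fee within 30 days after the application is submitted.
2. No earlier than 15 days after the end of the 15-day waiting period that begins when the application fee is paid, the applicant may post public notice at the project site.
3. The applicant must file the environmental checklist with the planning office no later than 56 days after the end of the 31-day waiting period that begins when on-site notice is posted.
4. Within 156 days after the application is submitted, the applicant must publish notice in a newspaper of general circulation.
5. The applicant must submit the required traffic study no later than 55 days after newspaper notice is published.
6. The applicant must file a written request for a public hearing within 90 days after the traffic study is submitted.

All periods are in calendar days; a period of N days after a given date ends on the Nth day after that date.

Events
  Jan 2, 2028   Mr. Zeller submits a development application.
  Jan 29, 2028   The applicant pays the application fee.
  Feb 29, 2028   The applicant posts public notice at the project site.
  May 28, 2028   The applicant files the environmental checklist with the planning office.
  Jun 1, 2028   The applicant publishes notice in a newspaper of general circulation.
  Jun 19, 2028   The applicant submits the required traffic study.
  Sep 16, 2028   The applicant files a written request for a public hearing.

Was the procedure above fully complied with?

Step 1 — counting 30 days from Jan 2, 2028 (when the application is submitted) gives a deadline of Feb 1, 2028; Jan 29, 2028 is within that limit.
Step 2 — must wait 15 days from Feb 13, 2028 (end of the 15-day waiting period, which began when the application fee is paid on Jan 29, 2028), so not before Feb 28, 2028; done Feb 29, 2028 — permitted.
Step 3 — counting 56 days from Mar 31, 2028 (end of the 31-day waiting period, which began when on-site notice is posted on Feb 29, 2028) gives a deadline of May 26, 2028; May 28, 2028 misses that deadline by 2 days.

No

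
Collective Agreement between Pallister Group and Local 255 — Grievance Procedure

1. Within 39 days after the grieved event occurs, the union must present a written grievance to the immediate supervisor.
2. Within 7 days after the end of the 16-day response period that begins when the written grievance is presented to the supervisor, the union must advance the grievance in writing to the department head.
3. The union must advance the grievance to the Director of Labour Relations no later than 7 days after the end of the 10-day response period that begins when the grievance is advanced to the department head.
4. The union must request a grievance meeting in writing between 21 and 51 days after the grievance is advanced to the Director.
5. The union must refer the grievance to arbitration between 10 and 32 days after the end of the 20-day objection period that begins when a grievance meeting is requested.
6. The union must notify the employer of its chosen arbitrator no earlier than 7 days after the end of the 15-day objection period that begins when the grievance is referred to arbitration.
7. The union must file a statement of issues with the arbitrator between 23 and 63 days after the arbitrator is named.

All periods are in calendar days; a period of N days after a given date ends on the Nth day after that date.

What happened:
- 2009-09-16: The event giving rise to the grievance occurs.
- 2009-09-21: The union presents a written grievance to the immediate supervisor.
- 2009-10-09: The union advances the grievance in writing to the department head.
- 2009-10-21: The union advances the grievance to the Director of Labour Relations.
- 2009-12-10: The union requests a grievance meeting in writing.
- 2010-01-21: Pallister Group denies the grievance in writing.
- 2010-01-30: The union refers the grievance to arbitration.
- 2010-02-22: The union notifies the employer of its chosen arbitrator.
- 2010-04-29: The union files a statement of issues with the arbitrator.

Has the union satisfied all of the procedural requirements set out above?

No

(1) due by 2009-09-16 + 39 days = 2009-10-25; 2009-09-21 is within that limit.
(2) due by 2009-10-07 + 7 days = 2009-10-14; done 2009-10-09 — timely.
(3) due by 2009-10-19 + 7 days = 2009-10-26; 2009-10-21 is within that limit.
(4) the permitted window runs from 2009-10-21 + 21 = 2009-11-11 to 2009-10-21 + 51 = 2009-12-11; 2009-12-10 falls inside that range.
(5) the permitted window runs from 2009-12-30 + 10 = 2010-01-09 to 2009-12-30 + 32 = 2010-01-31; 2010-01-30 falls inside that range.
(6) permitted from 2010-02-14 + 7 days = 2010-02-21 onward; done 2010-02-22, after the minimum wait.
(7) the permitted window runs from 2010-02-22 + 23 = 2010-03-17 to 2010-02-22 + 63 = 2010-04-26; 2010-04-29 is 3 days past the end of the window.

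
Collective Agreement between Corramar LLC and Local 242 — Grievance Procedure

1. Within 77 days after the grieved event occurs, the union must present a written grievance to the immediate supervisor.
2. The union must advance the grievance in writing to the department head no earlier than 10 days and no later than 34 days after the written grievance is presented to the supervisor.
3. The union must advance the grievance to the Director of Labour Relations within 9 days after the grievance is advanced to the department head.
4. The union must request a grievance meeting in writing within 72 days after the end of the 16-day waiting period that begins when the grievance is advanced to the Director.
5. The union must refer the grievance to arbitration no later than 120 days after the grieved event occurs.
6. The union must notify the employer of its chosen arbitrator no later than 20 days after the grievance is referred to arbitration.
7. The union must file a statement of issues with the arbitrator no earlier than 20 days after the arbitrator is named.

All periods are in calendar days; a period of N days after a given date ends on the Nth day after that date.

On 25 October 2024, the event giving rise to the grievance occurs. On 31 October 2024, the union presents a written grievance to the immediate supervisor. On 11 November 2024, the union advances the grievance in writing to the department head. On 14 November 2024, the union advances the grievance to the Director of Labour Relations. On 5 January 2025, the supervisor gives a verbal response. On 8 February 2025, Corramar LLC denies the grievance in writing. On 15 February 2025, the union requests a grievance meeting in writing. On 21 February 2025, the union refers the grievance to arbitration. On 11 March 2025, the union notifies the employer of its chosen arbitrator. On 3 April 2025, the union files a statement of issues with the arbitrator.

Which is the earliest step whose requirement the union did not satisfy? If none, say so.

Step 1 — counting 77 days from 25 October 2024 (when the grieved event occurs) gives a deadline of 10 January 2025; 31 October 2024 is within that limit.
Step 2 — 10 and 34 days from 31 October 2024 (when the written grievance is presented to the supervisor) are 10 November 2024 and 4 December 2024 respectively; done 11 November 2024 — within the window.
Step 3 — counting 9 days from 11 November 2024 (when the grievance is advanced to the department head) gives a deadline of 20 November 2024; completed 14 November 2024, before the deadline.
Step 4 — counting 72 days from 30 November 2024 (end of the 16-day waiting period, which began when the grievance is advanced to the Director on 14 November 2024) gives a deadline of 10 February 2025; not done until 15 February 2025, 5 days after the deadline.
The analysis stops there.

Step 4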